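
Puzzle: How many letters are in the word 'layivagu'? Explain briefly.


Spell out 'layivagu' and number each letter: l(1), a(2), y(3), i(4), v(5), a(6), g(7), u(8). Total: 8 letters.

8


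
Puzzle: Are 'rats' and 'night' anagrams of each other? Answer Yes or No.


Sorted letters of 'rats': 'arst'
Sorted letters of 'night': 'ghint'
They do not match.

No


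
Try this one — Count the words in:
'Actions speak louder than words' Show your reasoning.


Split into words: Actions | speak | louder | than | words = 5 words.

5


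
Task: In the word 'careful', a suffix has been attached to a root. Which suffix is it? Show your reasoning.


The word 'careful' = 'care' (root) + '-ful' (suffix). The suffix is '-ful'.

ful


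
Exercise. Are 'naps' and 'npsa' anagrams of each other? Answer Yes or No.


Sorted letters of 'naps': 'anps'
Sorted letters of 'npsa': 'anps'
They match.

Yes


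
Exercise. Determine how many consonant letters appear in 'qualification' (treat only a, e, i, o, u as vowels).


Consonants in 'qualification': q, l, f, c, t, n = 6 consonants.

6


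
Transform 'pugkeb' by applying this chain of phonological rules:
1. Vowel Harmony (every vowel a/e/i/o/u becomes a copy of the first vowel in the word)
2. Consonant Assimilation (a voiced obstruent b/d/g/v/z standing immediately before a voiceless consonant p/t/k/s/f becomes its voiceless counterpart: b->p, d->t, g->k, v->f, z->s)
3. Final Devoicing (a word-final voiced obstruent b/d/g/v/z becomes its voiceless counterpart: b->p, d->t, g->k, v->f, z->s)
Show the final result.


Starting form: 'pugkeb'
Rule 1: Vowel Harmony: all vowels become 'u' (matching first vowel). 'pugkeb' -> 'pugkub'
Rule 2: Consonant Assimilation: voiced obstruent before voiceless consonant becomes voiceless ('gk' -> 'kk'). 'pugkub' -> 'pukkub'
Rule 3: Final Devoicing: word-final voiced obstruent 'b' becomes voiceless 'p'. 'pukkub' -> 'pukkup'
Final form: 'pukkup'

pukkup


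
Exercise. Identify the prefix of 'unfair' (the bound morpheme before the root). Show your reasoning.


The word 'unfair' = 'un' (prefix) + 'fair' (root). The prefix is 'un'.

un


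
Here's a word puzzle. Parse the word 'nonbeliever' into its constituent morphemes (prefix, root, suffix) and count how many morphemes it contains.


Step 1: Identify prefix: 'non' (meaning: not)
Step 2: Identify root: 'believe'
Step 3: Identify suffix(es): 'er'
Decomposition: non- (prefix: not) + believe (root) + -er (suffix: one who)
Total morphemes: 3

3 morphemes (non- (prefix: not) + believe (root) + -er (suffix: one who))


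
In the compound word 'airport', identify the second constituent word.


Split 'airport' into 'air' + 'port'. The second part is 'port'.

port


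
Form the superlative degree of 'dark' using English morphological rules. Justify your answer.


Apply superlative formation (add -est): 'dark' -> 'darkest'.

darkest


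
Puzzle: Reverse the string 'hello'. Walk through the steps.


Reverse 'hello' character by character: 'olleh'.

olleh


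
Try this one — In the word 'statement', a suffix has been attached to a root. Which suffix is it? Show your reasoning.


The word 'statement' = 'state' (root) + '-ment' (suffix). The suffix is '-ment'.

ment


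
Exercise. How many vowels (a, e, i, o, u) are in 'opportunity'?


Vowels in 'opportunity': o, o, u, i = 4 vowels.

4


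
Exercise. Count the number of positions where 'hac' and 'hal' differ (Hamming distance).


Alignment:
Position 1: 'h' vs 'h' = match
Position 2: 'a' vs 'a' = match
Position 3: 'c' vs 'l' = DIFFER
Total differences: 1

1


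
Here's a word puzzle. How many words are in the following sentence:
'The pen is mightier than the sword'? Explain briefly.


Split into words: The | pen | is | mightier | than | the | sword = 7 words.

7


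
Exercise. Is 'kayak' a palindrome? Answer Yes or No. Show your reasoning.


Forward: 'kayak'
Reversed: 'kayak'
They are identical.

Yes


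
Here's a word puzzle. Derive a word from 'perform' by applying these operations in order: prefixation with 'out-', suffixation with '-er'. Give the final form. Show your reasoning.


Step 1: Add prefix 'out-' to 'perform' = 'outperform'
Step 2: Add suffix '-er' to 'outperform' = 'outperformer'

outperformer


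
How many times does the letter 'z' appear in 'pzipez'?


Letter 'z' in 'pzipez': found at position(s) 2, 6 = 2 occurrence(s).

2


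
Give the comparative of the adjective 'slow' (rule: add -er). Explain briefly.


Apply comparative formation (add -er): 'slow' -> 'slower'.

slower


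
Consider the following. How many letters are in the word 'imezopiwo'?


Spell out 'imezopiwo' and number each letter: i(1), m(2), e(3), z(4), o(5), p(6), i(7), w(8), o(9). Total: 9 letters.

9


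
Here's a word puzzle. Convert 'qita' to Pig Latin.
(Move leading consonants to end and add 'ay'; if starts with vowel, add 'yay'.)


'qita': move consonant cluster 'q' to end and add 'ay': 'itaqay'.

itaqay


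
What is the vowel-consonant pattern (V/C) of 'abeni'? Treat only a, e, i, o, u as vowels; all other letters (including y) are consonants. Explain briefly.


Letter mapping: a = V, b = C, e = V, n = C, i = V.

VCVCV


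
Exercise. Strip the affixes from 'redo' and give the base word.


Remove prefix 're' from 'redo' to get root 'do'.

do


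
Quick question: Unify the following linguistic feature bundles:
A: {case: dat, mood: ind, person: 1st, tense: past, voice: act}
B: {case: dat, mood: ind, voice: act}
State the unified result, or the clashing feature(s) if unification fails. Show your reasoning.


Compare features:
case: A=dat vs B=dat -> unified: dat
mood: A=ind vs B=ind -> unified: ind
person: A=1st vs B=_ -> unified: 1st
tense: A=past vs B=_ -> unified: past
voice: A=act vs B=act -> unified: act
No clashes found.

Unified: {case: dat, mood: ind, person: 1st, tense: past, voice: act}


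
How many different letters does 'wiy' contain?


Unique letters in 'wiy': {i, w, y} = 3 distinct letters.

3


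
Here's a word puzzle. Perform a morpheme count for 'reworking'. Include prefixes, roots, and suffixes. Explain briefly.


Decomposition: re- (prefix) + work (root) + -ing (suffix) = 3 morpheme(s)

3 morphemes


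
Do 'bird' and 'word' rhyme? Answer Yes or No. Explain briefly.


Rime (stressed vowel + following sounds) of 'bird': -ird = /ɜːrd/
Rime of 'word': -ord = /ɜːrd/
/ɜːrd/ and /ɜːrd/ are the same ending sound, so the words rhyme.

Yes


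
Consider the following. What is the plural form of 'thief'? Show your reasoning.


Apply rule: Change -f to -ves. 'thief' becomes 'thieves'.

thieves


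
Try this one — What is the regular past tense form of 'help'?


Apply rule: Add -ed. 'help' becomes 'helped'.

helped


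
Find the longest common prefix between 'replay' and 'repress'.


Compare from the start: 3 characters match: 'rep'. Mismatch at position 4: 'l' vs 'r'.

rep


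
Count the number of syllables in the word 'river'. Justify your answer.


Break 'river' into syllables: riv-er -> riv | er = 2 syllables

2 syllables


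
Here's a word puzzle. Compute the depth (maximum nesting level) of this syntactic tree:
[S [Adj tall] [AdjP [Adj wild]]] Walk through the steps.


Count bracket nesting levels:
'[' at pos 0: depth = 1
'[' at pos 3: depth = 2
'[' at pos 14: depth = 2
'[' at pos 20: depth = 3
Maximum depth reached: 3

3


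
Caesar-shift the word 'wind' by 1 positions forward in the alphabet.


Shift each letter by 1: w -> x, i -> j, n -> o, d -> e. Result: 'xjoe'.

xjoe


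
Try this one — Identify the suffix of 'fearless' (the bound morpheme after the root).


The word 'fearless' = 'fear' (root) + '-less' (suffix). The suffix is '-less'.

less


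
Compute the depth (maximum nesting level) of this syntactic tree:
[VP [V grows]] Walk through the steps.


Count bracket nesting levels:
'[' at pos 0: depth = 1
'[' at pos 4: depth = 2
Maximum depth reached: 2

2


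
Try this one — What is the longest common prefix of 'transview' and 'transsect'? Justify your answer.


Compare from the start: 5 characters match: 'trans'. Mismatch at position 6: 'v' vs 's'.

trans


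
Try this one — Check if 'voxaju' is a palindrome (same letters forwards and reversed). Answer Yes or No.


Forward: 'voxaju'
Reversed: 'ujaxov'
They differ.

No


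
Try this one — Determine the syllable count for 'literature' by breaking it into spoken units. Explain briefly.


Break 'literature' into syllables: lit-er-a-ture -> lit | er | a | ture = 4 syllables

4 syllables


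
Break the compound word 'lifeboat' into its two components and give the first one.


Split 'lifeboat' into 'life' + 'boat'. The first part is 'life'.

life


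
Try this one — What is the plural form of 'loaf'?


Apply rule: Change -f to -ves. 'loaf' becomes 'loaves'.

loaves


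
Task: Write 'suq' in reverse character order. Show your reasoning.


Reverse 'suq' character by character: 'qus'.

qus


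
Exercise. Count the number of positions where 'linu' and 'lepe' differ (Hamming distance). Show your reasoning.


Alignment:
Position 1: 'l' vs 'l' = match
Position 2: 'i' vs 'e' = DIFFER
Position 3: 'n' vs 'p' = DIFFER
Position 4: 'u' vs 'e' = DIFFER
Total differences: 3

3


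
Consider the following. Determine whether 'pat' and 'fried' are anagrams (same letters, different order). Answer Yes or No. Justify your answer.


Sorted letters of 'pat': 'apt'
Sorted letters of 'fried': 'defir'
They do not match.

No


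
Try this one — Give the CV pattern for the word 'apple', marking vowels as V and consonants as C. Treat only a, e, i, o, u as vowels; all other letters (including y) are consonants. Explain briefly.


Letter mapping: a = V, p = C, p = C, l = C, e = V.

VCCCV


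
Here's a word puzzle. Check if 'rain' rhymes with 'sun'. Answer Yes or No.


Rime (stressed vowel + following sounds) of 'rain': -ain = /eɪn/
Rime of 'sun': -un = /ʌn/
/eɪn/ and /ʌn/ are different ending sounds, so the words do not rhyme.

No


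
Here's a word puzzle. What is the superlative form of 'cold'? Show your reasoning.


Apply superlative formation (add -est): 'cold' -> 'coldest'.

coldest


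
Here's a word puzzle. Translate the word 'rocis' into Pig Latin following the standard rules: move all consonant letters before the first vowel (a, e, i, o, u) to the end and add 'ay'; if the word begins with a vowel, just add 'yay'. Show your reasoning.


'rocis': move consonant cluster 'r' to end and add 'ay': 'ocisray'.

ocisray


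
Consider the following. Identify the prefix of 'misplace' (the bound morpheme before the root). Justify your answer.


The word 'misplace' = 'mis' (prefix) + 'place' (root). The prefix is 'mis'.

mis


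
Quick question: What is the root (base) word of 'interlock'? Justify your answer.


Remove prefix 'inter' from 'interlock' to get root 'lock'.

lock


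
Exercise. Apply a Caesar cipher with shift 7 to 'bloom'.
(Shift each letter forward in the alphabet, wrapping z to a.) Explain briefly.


Shift each letter by 7: b -> i, l -> s, o -> v, o -> v, m -> t. Result: 'isvvt'.

isvvt


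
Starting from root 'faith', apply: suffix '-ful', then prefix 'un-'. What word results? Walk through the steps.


Step 1: Add suffix '-ful' to 'faith' = 'faithful'
Step 2: Add prefix 'un-' to 'faithful' = 'unfaithful'

unfaithful


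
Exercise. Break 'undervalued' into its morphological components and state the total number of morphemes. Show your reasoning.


Step 1: Identify prefix: 'under' (meaning: beneath/insufficient)
Step 2: Identify root: 'value'
Step 3: Identify suffix(es): 'ed'
Decomposition: under- (prefix: beneath/insufficient) + value (root) + -ed (suffix: past)
Total morphemes: 3

3 morphemes (under- (prefix: beneath/insufficient) + value (root) + -ed (suffix: past))


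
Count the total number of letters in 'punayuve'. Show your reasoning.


Spell out 'punayuve' and number each letter: p(1), u(2), n(3), a(4), y(5), u(6), v(7), e(8). Total: 8 letters.

8


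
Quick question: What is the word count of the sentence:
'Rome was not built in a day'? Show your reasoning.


Split into words: Rome | was | not | built | in | a | day = 7 words.

7


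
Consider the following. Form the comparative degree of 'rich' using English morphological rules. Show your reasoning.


Apply comparative formation (add -er): 'rich' -> 'richer'.

richer


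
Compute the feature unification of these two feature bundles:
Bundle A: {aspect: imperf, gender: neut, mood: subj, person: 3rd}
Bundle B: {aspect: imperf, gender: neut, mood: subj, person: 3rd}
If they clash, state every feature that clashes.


Compare features:
aspect: A=imperf vs B=imperf -> unified: imperf
gender: A=neut vs B=neut -> unified: neut
mood: A=subj vs B=subj -> unified: subj
person: A=3rd vs B=3rd -> unified: 3rd
No clashes found.

Unified: {aspect: imperf, gender: neut, mood: subj, person: 3rd}


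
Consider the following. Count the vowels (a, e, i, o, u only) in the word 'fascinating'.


Vowels in 'fascinating': a, i, a, i = 4 vowels.

4


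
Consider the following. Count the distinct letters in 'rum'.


Unique letters in 'rum': {m, r, u} = 3 distinct letters.

3


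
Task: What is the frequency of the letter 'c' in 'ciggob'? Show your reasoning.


Letter 'c' in 'ciggob': found at position(s) 1 = 1 occurrence(s).

1


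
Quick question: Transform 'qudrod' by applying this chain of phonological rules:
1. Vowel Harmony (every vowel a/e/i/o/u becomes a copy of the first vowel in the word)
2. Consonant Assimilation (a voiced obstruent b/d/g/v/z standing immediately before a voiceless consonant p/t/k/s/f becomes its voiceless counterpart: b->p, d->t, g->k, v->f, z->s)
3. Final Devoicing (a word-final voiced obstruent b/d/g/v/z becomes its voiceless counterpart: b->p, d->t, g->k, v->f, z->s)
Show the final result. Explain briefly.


Starting form: 'qudrod'
Rule 1: Vowel Harmony: all vowels become 'u' (matching first vowel). 'qudrod' -> 'qudrud'
Rule 2: Consonant Assimilation: no voiced obstruent (b/d/g/v/z) stands immediately before a voiceless consonant (p/t/k/s/f). No change.
Rule 3: Final Devoicing: word-final voiced obstruent 'd' becomes voiceless 't'. 'qudrud' -> 'qudrut'
Final form: 'qudrut'

qudrut


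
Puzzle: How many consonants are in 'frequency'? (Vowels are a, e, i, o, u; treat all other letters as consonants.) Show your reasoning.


Consonants in 'frequency': f, r, q, n, c, y = 6 consonants.

6


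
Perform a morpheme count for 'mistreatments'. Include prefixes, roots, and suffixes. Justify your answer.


Decomposition: mis- (prefix) + treat (root) + -ment (suffix) + -s (plural) = 4 morpheme(s)

4 morphemes


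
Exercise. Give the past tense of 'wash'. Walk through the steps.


Apply rule: Add -ed. 'wash' becomes 'washed'.

washed


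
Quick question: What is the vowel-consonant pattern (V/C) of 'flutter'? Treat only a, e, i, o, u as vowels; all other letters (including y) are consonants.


Letter mapping: f = C, l = C, u = V, t = C, t = C, e = V, r = C.

CCVCCVC


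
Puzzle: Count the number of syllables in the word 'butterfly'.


Break 'butterfly' into syllables: but-ter-fly -> but | ter | fly = 3 syllables

3 syllables


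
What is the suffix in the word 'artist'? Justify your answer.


The word 'artist' = 'art' (root) + '-ist' (suffix). The suffix is '-ist'.

ist


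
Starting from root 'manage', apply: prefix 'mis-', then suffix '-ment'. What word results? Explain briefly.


Step 1: Add prefix 'mis-' to 'manage' = 'mismanage'
Step 2: Add suffix '-ment' to 'mismanage' = 'mismanagement'

mismanagement


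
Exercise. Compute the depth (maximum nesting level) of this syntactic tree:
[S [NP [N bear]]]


Count bracket nesting levels:
'[' at pos 0: depth = 1
'[' at pos 3: depth = 2
'[' at pos 7: depth = 3
Maximum depth reached: 3

3


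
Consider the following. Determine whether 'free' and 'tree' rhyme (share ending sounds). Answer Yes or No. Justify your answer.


Rime (stressed vowel + following sounds) of 'free': -ee = /iː/
Rime of 'tree': -ee = /iː/
/iː/ and /iː/ are the same ending sound, so the words rhyme.

Yes


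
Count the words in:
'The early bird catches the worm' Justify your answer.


Split into words: The | early | bird | catches | the | worm = 6 words.

6


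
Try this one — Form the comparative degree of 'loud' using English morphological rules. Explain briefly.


Apply comparative formation (add -er): 'loud' -> 'louder'.

louder


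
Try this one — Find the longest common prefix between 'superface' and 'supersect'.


Compare from the start: 5 characters match: 'super'. Mismatch at position 6: 'f' vs 's'.

super


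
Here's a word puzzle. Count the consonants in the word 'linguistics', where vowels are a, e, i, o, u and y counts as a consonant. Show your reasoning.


Consonants in 'linguistics': l, n, g, s, t, c, s = 7 consonants.

7


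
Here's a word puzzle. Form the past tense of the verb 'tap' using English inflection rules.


Apply rule: Double final consonant and add -ed. 'tap' becomes 'tapped'.

tapped


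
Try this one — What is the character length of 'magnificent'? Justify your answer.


Spell out 'magnificent' and number each letter: m(1), a(2), g(3), n(4), i(5), f(6), i(7), c(8), e(9), n(10), t(11). Total: 11 letters.

11


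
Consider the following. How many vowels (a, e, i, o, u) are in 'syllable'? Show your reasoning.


Vowels in 'syllable': a, e = 2 vowels.

2


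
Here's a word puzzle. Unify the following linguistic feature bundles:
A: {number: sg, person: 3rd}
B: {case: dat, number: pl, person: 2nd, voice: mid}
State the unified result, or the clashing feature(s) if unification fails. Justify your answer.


Compare features:
case: A=_ vs B=dat -> unified: dat
number: A=sg vs B=pl -> CLASH
person: A=3rd vs B=2nd -> CLASH
voice: A=_ vs B=mid -> unified: mid
Clashes detected on features 'number' (sg vs pl) and 'person' (3rd vs 2nd); unification fails.

CLASH on 'number' (sg vs pl) and 'person' (3rd vs 2nd)


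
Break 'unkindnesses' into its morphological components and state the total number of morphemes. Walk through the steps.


Step 1: Identify prefix: 'un' (meaning: not/reverse)
Step 2: Identify root: 'kind'
Step 3: Identify suffix(es): 'ness, es'
Decomposition: un- (prefix: not/reverse) + kind (root) + -ness (suffix: state of) + -es (plural)
Total morphemes: 4

4 morphemes (un- (prefix: not/reverse) + kind (root) + -ness (suffix: state of) + -es (plural))


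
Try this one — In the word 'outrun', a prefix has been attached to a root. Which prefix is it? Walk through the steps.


The word 'outrun' = 'out' (prefix) + 'run' (root). The prefix is 'out'.

out


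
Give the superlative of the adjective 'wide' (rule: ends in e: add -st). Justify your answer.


Apply superlative formation (ends in e: add -st): 'wide' -> 'widest'.

widest


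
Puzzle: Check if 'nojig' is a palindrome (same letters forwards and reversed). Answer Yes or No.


Forward: 'nojig'
Reversed: 'gijon'
They differ.

No


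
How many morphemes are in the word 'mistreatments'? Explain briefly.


Decomposition: mis- (prefix) + treat (root) + -ment (suffix) + -s (plural) = 4 morpheme(s)

4 morphemes


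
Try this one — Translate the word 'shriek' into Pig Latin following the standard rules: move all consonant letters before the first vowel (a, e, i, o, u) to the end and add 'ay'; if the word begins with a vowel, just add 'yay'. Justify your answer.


'shriek': move consonant cluster 'shr' to end and add 'ay': 'iekshray'.

iekshray


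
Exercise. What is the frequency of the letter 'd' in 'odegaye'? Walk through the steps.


Letter 'd' in 'odegaye': found at position(s) 2 = 1 occurrence(s).

1


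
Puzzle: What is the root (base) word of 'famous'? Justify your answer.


Remove suffix '-ous' from 'famous' to get root 'fame'.

fame


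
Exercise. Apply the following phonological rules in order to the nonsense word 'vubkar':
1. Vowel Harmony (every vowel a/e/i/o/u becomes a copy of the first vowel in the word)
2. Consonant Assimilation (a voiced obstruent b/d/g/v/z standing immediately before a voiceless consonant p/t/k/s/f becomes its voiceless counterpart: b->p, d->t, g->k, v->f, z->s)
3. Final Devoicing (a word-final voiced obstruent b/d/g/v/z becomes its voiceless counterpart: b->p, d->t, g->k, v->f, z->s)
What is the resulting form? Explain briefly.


Starting form: 'vubkar'
Rule 1: Vowel Harmony: all vowels become 'u' (matching first vowel). 'vubkar' -> 'vubkur'
Rule 2: Consonant Assimilation: voiced obstruent before voiceless consonant becomes voiceless ('bk' -> 'pk'). 'vubkur' -> 'vupkur'
Rule 3: Final Devoicing: final consonant 'r' is not one of the voiced obstruents b/d/g/v/z. No change.
Final form: 'vupkur'

vupkur


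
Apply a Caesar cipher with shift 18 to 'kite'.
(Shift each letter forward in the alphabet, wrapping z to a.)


Shift each letter by 18: k -> c, i -> a, t -> l, e -> w. Result: 'calw'.

calw


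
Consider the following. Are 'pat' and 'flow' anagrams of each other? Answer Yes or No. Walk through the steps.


Sorted letters of 'pat': 'apt'
Sorted letters of 'flow': 'flow'
They do not match.

No


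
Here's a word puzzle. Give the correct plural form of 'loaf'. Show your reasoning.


Apply rule: Change -f to -ves. 'loaf' becomes 'loaves'.

loaves


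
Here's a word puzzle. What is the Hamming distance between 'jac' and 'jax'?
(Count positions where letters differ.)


Alignment:
Position 1: 'j' vs 'j' = match
Position 2: 'a' vs 'a' = match
Position 3: 'c' vs 'x' = DIFFER
Total differences: 1

1


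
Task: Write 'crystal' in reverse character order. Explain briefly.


Reverse 'crystal' character by character: 'latsyrc'.

latsyrc


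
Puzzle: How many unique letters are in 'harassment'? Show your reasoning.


Unique letters in 'harassment': {a, e, h, m, n, r, s, t} = 8 distinct letters.

8


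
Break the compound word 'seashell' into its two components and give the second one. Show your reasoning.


Split 'seashell' into 'sea' + 'shell'. The second part is 'shell'.

shell


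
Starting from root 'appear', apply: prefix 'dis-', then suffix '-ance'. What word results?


Step 1: Add prefix 'dis-' to 'appear' = 'disappear'
Step 2: Add suffix '-ance' to 'disappear' = 'disappearance'

disappearance


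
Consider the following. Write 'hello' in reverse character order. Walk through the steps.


Reverse 'hello' character by character: 'olleh'.

olleh


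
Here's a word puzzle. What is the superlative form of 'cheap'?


Apply superlative formation (add -est): 'cheap' -> 'cheapest'.

cheapest


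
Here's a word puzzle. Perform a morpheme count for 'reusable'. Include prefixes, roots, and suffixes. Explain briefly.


Decomposition: re- (prefix) + use (root) + -able (suffix) = 3 morpheme(s)

3 morphemes


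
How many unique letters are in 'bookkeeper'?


Unique letters in 'bookkeeper': {b, e, k, o, p, r} = 6 distinct letters.

6


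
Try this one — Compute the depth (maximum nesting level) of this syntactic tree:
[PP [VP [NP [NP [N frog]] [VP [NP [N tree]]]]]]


Count bracket nesting levels:
'[' at pos 0: depth = 1
'[' at pos 4: depth = 2
'[' at pos 8: depth = 3
'[' at pos 12: depth = 4
'[' at pos 16: depth = 5
'[' at pos 26: depth = 4
'[' at pos 30: depth = 5
'[' at pos 34: depth = 6
Maximum depth reached: 6

6


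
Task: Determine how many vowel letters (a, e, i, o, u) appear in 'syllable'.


Vowels in 'syllable': a, e = 2 vowels.

2


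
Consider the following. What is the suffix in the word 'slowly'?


The word 'slowly' = 'slow' (root) + '-ly' (suffix). The suffix is '-ly'.

ly


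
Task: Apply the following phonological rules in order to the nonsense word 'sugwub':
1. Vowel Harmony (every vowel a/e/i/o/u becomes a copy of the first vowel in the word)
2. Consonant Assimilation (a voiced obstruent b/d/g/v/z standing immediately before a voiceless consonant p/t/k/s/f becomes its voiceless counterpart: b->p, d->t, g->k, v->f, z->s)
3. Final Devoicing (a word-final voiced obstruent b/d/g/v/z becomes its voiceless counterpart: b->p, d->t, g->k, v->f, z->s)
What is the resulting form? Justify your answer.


Starting form: 'sugwub'
Rule 1: Vowel Harmony: all vowels already match. No change.
Rule 2: Consonant Assimilation: no voiced obstruent (b/d/g/v/z) stands immediately before a voiceless consonant (p/t/k/s/f). No change.
Rule 3: Final Devoicing: word-final voiced obstruent 'b' becomes voiceless 'p'. 'sugwub' -> 'sugwup'
Final form: 'sugwup'

sugwup


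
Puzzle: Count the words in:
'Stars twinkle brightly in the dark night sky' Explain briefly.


Split into words: Stars | twinkle | brightly | in | the | dark | night | sky = 8 words.

8


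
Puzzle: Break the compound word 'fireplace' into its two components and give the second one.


Split 'fireplace' into 'fire' + 'place'. The second part is 'place'.

place


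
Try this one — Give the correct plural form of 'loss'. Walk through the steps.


Apply rule: Add -es (sibilant/fricative ending). 'loss' becomes 'losses'.

losses


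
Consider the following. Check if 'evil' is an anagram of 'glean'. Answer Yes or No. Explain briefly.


Sorted letters of 'evil': 'eilv'
Sorted letters of 'glean': 'aegln'
They do not match.

No


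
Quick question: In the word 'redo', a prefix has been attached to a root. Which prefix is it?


The word 'redo' = 're' (prefix) + 'do' (root). The prefix is 're'.

re


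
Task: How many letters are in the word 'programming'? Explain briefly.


Spell out 'programming' and number each letter: p(1), r(2), o(3), g(4), r(5), a(6), m(7), m(8), i(9), n(10), g(11). Total: 11 letters.

11


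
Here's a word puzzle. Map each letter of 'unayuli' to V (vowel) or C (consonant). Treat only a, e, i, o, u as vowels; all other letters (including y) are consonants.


Letter mapping: u = V, n = C, a = V, y = C, u = V, l = C, i = V.

VCVCVCV


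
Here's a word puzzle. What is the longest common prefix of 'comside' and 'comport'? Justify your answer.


Compare from the start: 3 characters match: 'com'. Mismatch at position 4: 's' vs 'p'.

com


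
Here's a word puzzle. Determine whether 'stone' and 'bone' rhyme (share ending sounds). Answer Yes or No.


Rime (stressed vowel + following sounds) of 'stone': -one = /oʊn/
Rime of 'bone': -one = /oʊn/
/oʊn/ and /oʊn/ are the same ending sound, so the words rhyme.

Yes


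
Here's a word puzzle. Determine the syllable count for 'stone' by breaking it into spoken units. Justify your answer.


Break 'stone' into syllables: stone -> stone = 1 syllable

1 syllable


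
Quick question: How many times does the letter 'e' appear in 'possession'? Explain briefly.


Letter 'e' in 'possession': found at position(s) 5 = 1 occurrence(s).

1


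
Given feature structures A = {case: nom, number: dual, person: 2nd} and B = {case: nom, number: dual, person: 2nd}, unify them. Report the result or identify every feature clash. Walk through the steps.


Compare features:
case: A=nom vs B=nom -> unified: nom
number: A=dual vs B=dual -> unified: dual
person: A=2nd vs B=2nd -> unified: 2nd
No clashes found.

Unified: {case: nom, number: dual, person: 2nd}


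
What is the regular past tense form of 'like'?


Apply rule: Add -d (word ends in -e). 'like' becomes 'liked'.

liked


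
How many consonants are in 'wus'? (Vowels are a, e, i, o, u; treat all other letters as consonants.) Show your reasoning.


Consonants in 'wus': w, s = 2 consonants.

2


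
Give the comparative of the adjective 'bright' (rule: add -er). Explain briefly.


Apply comparative formation (add -er): 'bright' -> 'brighter'.

brighter


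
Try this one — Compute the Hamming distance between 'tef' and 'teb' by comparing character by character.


Alignment:
Position 1: 't' vs 't' = match
Position 2: 'e' vs 'e' = match
Position 3: 'f' vs 'b' = DIFFER
Total differences: 1

1


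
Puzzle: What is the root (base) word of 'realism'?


Remove suffix '-ism' from 'realism' to get root 'real'.

real


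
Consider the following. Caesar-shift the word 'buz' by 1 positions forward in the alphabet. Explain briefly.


Shift each letter by 1: b -> c, u -> v, z -> a. Result: 'cva'.

cva


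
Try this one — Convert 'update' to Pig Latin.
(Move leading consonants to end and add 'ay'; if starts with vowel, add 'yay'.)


'update' starts with a vowel, so add 'yay': 'updateyay'.

updateyay


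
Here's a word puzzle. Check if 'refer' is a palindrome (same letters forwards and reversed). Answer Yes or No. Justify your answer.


Forward: 'refer'
Reversed: 'refer'
They are identical.

Yes


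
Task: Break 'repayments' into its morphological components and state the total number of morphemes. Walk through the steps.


Step 1: Identify prefix: 're' (meaning: again)
Step 2: Identify root: 'pay'
Step 3: Identify suffix(es): 'ment, s'
Decomposition: re- (prefix: again) + pay (root) + -ment (suffix: action/result) + -s (plural)
Total morphemes: 4

4 morphemes (re- (prefix: again) + pay (root) + -ment (suffix: action/result) + -s (plural))


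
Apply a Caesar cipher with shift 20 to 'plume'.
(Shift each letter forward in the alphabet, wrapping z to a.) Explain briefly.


Shift each letter by 20: p -> j, l -> f, u -> o, m -> g, e -> y. Result: 'jfogy'.

jfogy


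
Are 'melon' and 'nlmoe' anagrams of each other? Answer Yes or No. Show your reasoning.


Sorted letters of 'melon': 'elmno'
Sorted letters of 'nlmoe': 'elmno'
They match.

Yes


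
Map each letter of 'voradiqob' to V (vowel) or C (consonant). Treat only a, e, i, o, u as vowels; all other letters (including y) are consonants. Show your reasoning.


Letter mapping: v = C, o = V, r = C, a = V, d = C, i = V, q = C, o = V, b = C.

CVCVCVCVC


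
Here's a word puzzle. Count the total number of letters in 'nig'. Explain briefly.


Spell out 'nig' and number each letter: n(1), i(2), g(3). Total: 3 letters.

3


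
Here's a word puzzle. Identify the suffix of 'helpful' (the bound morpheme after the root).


The word 'helpful' = 'help' (root) + '-ful' (suffix). The suffix is '-ful'.

ful


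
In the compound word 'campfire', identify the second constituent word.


Split 'campfire' into 'camp' + 'fire'. The second part is 'fire'.

fire


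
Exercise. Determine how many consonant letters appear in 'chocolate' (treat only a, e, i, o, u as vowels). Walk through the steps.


Consonants in 'chocolate': c, h, c, l, t = 5 consonants.

5


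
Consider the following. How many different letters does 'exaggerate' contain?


Unique letters in 'exaggerate': {a, e, g, r, t, x} = 6 distinct letters.

6


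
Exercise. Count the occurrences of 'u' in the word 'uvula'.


Letter 'u' in 'uvula': found at position(s) 1, 3 = 2 occurrence(s).

2


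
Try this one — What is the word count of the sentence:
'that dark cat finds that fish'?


Split into words: that | dark | cat | finds | that | fish = 6 words.

6


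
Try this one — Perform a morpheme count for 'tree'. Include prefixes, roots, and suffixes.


Decomposition: tree (free morpheme) = 1 morpheme(s)

1 morphemes


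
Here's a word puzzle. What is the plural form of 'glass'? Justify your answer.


Apply rule: Add -es (sibilant/fricative ending). 'glass' becomes 'glasses'.

glasses


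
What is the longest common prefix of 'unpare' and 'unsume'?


Compare from the start: 2 characters match: 'un'. Mismatch at position 3: 'p' vs 's'.

un


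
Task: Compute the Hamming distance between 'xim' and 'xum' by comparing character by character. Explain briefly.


Alignment:
Position 1: 'x' vs 'x' = match
Position 2: 'i' vs 'u' = DIFFER
Position 3: 'm' vs 'm' = match
Total differences: 1

1


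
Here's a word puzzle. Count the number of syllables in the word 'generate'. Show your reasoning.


Break 'generate' into syllables: gen-er-ate -> gen | er | ate = 3 syllables

3 syllables


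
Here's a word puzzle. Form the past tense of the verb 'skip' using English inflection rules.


Apply rule: Double final consonant and add -ed. 'skip' becomes 'skipped'.

skipped


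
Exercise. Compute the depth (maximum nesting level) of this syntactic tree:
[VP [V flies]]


Count bracket nesting levels:
'[' at pos 0: depth = 1
'[' at pos 4: depth = 2
Maximum depth reached: 2

2


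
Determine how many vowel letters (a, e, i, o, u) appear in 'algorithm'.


Vowels in 'algorithm': a, o, i = 3 vowels.

3


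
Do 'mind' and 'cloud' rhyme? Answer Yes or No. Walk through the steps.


Rime (stressed vowel + following sounds) of 'mind': -ind = /aɪnd/
Rime of 'cloud': -oud = /aʊd/
/aɪnd/ and /aʊd/ are different ending sounds, so the words do not rhyme.

No


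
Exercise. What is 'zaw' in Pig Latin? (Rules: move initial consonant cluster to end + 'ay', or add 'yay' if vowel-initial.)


'zaw': move consonant cluster 'z' to end and add 'ay': 'awzay'.

awzay


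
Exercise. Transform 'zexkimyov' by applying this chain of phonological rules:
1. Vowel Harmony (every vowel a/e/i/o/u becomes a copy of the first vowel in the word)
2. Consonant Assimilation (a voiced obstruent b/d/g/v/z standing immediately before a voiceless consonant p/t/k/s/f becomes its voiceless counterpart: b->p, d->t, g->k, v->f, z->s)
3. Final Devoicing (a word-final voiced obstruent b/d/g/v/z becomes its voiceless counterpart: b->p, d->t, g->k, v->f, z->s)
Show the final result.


Starting form: 'zexkimyov'
Rule 1: Vowel Harmony: all vowels become 'e' (matching first vowel). 'zexkimyov' -> 'zexkemyev'
Rule 2: Consonant Assimilation: no voiced obstruent (b/d/g/v/z) stands immediately before a voiceless consonant (p/t/k/s/f). No change.
Rule 3: Final Devoicing: word-final voiced obstruent 'v' becomes voiceless 'f'. 'zexkemyev' -> 'zexkemyef'
Final form: 'zexkemyef'

zexkemyef


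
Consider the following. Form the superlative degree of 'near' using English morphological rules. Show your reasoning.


Apply superlative formation (add -est): 'near' -> 'nearest'.

nearest


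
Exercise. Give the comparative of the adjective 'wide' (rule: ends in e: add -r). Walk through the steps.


Apply comparative formation (ends in e: add -r): 'wide' -> 'wider'.

wider


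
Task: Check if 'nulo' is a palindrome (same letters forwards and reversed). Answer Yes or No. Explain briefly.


Forward: 'nulo'
Reversed: 'olun'
They differ.

No


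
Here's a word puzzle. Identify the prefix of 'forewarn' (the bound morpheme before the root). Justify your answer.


The word 'forewarn' = 'fore' (prefix) + 'warn' (root). The prefix is 'fore'.

fore


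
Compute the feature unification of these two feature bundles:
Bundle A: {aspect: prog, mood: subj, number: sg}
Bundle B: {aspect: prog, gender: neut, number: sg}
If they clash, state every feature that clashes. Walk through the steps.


Compare features:
aspect: A=prog vs B=prog -> unified: prog
gender: A=_ vs B=neut -> unified: neut
mood: A=subj vs B=_ -> unified: subj
number: A=sg vs B=sg -> unified: sg
No clashes found.

Unified: {aspect: prog, gender: neut, mood: subj, number: sg}


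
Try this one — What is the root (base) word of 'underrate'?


Remove prefix 'under' from 'underrate' to get root 'rate'.

rate


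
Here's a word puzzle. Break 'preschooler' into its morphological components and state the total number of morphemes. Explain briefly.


Step 1: Identify prefix: 'pre' (meaning: before)
Step 2: Identify root: 'school'
Step 3: Identify suffix(es): 'er'
Decomposition: pre- (prefix: before) + school (root) + -er (suffix: one who)
Total morphemes: 3

3 morphemes (pre- (prefix: before) + school (root) + -er (suffix: one who))


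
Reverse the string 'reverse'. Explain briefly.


Reverse 'reverse' character by character: 'esrever'.

esrever


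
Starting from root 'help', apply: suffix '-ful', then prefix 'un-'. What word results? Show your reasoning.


Step 1: Add suffix '-ful' to 'help' = 'helpful'
Step 2: Add prefix 'un-' to 'helpful' = 'unhelpful'

unhelpful


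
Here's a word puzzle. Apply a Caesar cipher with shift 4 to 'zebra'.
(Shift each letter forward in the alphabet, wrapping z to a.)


Shift each letter by 4: z -> d, e -> i, b -> f, r -> v, a -> e. Result: 'difve'.

difve


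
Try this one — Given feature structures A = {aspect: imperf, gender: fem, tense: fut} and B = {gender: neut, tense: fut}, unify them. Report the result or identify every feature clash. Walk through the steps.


Compare features:
aspect: A=imperf vs B=_ -> unified: imperf
gender: A=fem vs B=neut -> CLASH
tense: A=fut vs B=fut -> unified: fut
Clash detected on feature 'gender' (fem vs neut); unification fails.

CLASH on 'gender' (fem vs neut)


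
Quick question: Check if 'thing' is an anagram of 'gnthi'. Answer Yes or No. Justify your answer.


Sorted letters of 'thing': 'ghint'
Sorted letters of 'gnthi': 'ghint'
They match.

Yes


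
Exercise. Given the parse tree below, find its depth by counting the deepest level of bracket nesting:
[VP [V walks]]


Count bracket nesting levels:
'[' at pos 0: depth = 1
'[' at pos 4: depth = 2
Maximum depth reached: 2

2


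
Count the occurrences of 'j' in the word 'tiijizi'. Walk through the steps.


Letter 'j' in 'tiijizi': found at position(s) 4 = 1 occurrence(s).

1


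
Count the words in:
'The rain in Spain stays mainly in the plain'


Split into words: The | rain | in | Spain | stays | mainly | in | the | plain = 9 words.

9


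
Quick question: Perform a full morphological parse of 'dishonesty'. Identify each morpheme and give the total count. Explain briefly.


Step 1: Identify prefix: 'dis' (meaning: not/apart)
Step 2: Identify root: 'honest'
Step 3: Identify suffix(es): 'y'
Decomposition: dis- (prefix: not/apart) + honest (root) + -y (suffix: quality)
Total morphemes: 3

3 morphemes (dis- (prefix: not/apart) + honest (root) + -y (suffix: quality))


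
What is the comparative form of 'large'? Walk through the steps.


Apply comparative formation (ends in e: add -r): 'large' -> 'larger'.

larger


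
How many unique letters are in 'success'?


Unique letters in 'success': {c, e, s, u} = 4 distinct letters.

4


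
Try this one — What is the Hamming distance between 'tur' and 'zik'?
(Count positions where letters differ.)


Alignment:
Position 1: 't' vs 'z' = DIFFER
Position 2: 'u' vs 'i' = DIFFER
Position 3: 'r' vs 'k' = DIFFER
Total differences: 3

3


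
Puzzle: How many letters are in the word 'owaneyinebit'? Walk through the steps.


Spell out 'owaneyinebit' and number each letter: o(1), w(2), a(3), n(4), e(5), y(6), i(7), n(8), e(9), b(10), i(11), t(12). Total: 12 letters.

12


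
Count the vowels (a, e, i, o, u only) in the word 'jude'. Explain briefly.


Vowels in 'jude': u, e = 2 vowels.

2


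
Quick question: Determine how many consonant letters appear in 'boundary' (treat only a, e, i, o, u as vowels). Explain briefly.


Consonants in 'boundary': b, n, d, r, y = 5 consonants.

5


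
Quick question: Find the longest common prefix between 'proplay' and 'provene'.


Compare from the start: 3 characters match: 'pro'. Mismatch at position 4: 'p' vs 'v'.

pro


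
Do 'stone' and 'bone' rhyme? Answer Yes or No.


Rime (stressed vowel + following sounds) of 'stone': -one = /oʊn/
Rime of 'bone': -one = /oʊn/
/oʊn/ and /oʊn/ are the same ending sound, so the words rhyme.

Yes
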